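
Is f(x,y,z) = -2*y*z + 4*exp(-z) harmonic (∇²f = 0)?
No, ∇²f = 4*exp(-z)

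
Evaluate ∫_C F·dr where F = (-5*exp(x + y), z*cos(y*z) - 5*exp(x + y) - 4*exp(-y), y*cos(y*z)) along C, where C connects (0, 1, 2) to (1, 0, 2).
-4*exp(-1) - sin(2) + 4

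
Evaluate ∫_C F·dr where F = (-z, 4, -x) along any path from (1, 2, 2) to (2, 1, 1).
-4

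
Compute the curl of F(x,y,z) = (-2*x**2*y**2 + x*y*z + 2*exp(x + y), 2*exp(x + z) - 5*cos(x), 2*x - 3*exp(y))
(-3*exp(y) - 2*exp(x + z), x*y - 2, 4*x**2*y - x*z - 2*exp(x + y) + 2*exp(x + z) + 5*sin(x))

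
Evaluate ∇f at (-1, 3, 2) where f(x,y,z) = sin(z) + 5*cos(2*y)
(0, -10*sin(6), cos(2))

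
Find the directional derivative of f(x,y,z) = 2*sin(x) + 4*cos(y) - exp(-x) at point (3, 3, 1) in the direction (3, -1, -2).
sqrt(14)*(6*exp(3)*cos(3) + 3 + 4*exp(3)*sin(3))*exp(-3)/14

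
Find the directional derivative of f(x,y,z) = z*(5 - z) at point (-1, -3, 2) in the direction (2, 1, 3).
3*sqrt(14)/14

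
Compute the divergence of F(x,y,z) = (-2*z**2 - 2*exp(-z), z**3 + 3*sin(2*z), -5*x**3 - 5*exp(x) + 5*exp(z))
5*exp(z)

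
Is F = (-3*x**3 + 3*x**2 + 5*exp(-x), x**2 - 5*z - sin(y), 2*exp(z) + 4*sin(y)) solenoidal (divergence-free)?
No, ∇·F = -9*x**2 + 6*x + 2*exp(z) - cos(y) - 5*exp(-x)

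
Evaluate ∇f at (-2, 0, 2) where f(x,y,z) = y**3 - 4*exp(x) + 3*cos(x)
(-4*exp(-2) + 3*sin(2), 0, 0)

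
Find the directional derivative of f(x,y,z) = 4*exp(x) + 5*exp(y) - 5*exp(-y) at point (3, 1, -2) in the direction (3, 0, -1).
6*sqrt(10)*exp(3)/5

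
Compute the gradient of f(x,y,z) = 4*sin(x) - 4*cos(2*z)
(4*cos(x), 0, 8*sin(2*z))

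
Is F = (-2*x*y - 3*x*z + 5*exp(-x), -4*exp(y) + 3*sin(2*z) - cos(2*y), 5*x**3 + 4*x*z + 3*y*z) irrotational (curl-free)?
No, ∇×F = (3*z - 6*cos(2*z), -15*x**2 - 3*x - 4*z, 2*x)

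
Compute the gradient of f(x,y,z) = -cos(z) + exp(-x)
(-exp(-x), 0, sin(z))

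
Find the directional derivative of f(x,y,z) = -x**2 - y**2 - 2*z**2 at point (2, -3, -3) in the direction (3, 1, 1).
6*sqrt(11)/11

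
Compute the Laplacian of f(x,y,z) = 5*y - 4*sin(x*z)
4*(x**2 + z**2)*sin(x*z)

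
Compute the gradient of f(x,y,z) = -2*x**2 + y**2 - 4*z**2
(-4*x, 2*y, -8*z)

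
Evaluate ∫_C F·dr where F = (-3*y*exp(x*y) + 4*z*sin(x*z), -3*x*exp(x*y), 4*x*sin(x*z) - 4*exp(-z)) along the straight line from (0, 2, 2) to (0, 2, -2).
8*sinh(2)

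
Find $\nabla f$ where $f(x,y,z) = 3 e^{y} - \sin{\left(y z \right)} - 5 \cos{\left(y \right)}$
(0, -z*cos(y*z) + 3*exp(y) + 5*sin(y), -y*cos(y*z))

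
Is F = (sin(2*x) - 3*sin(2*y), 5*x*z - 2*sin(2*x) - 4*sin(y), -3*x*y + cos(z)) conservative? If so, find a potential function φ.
No, ∇×F = (-8*x, 3*y, 5*z - 4*cos(2*x) + 6*cos(2*y)) ≠ 0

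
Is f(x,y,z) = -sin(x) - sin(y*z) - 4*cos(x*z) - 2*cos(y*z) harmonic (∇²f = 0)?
No, ∇²f = 4*x**2*cos(x*z) + y**2*sin(y*z) + 2*y**2*cos(y*z) + z**2*(sin(y*z) + 2*cos(y*z)) + 4*z**2*cos(x*z) + sin(x)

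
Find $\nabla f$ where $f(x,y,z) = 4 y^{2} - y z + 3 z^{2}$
(0, 8*y - z, -y + 6*z)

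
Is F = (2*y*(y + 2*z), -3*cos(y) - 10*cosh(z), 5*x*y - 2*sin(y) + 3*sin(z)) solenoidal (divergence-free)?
No, ∇·F = 3*sin(y) + 3*cos(z)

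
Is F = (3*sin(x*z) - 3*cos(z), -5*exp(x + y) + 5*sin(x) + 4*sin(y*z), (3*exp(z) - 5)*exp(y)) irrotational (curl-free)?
No, ∇×F = (-4*y*cos(y*z) + (3*exp(z) - 5)*exp(y), 3*x*cos(x*z) + 3*sin(z), -5*exp(x + y) + 5*cos(x))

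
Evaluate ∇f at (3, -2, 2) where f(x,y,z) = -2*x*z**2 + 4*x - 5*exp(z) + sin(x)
(-4 + cos(3), 0, -5*exp(2) - 24)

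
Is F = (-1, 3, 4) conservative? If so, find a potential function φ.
Yes, F is conservative. φ = -x + 3*y + 4*z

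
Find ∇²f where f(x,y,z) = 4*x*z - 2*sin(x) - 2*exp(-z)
2*sin(x) - 2*exp(-z)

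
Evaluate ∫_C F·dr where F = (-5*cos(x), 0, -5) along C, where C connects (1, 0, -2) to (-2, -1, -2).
5*sin(1) + 5*sin(2)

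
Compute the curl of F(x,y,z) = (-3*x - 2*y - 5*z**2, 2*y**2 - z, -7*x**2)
(1, 14*x - 10*z, 2)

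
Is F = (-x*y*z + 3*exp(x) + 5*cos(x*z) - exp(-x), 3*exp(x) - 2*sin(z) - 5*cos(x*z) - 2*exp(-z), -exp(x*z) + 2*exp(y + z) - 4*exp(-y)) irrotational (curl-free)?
No, ∇×F = (-5*x*sin(x*z) + 2*exp(y + z) + 2*cos(z) - 2*exp(-z) + 4*exp(-y), -x*y - 5*x*sin(x*z) + z*exp(x*z), x*z + 5*z*sin(x*z) + 3*exp(x))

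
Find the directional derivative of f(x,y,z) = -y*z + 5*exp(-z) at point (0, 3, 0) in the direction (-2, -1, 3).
-12*sqrt(14)/7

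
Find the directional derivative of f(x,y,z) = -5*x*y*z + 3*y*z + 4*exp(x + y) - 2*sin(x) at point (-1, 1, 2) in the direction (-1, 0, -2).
2*sqrt(5)*(-5 + cos(1))/5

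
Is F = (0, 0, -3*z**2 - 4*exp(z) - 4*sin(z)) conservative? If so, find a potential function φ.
Yes, F is conservative. φ = -z**3 - 4*exp(z) + 4*cos(z)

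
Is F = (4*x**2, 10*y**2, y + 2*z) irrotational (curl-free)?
No, ∇×F = (1, 0, 0)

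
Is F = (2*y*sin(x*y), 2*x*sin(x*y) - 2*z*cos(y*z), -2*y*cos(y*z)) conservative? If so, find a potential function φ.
Yes, F is conservative. φ = -2*sin(y*z) - 2*cos(x*y)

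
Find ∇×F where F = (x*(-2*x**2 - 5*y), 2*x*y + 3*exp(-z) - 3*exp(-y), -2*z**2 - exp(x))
(3*exp(-z), exp(x), 5*x + 2*y)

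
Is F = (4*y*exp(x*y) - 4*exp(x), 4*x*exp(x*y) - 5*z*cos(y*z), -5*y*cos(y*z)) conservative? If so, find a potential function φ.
Yes, F is conservative. φ = -4*exp(x) + 4*exp(x*y) - 5*sin(y*z)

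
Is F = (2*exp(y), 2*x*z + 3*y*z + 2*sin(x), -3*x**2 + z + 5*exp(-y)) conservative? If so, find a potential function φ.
No, ∇×F = (-2*x - 3*y - 5*exp(-y), 6*x, 2*z - 2*exp(y) + 2*cos(x)) ≠ 0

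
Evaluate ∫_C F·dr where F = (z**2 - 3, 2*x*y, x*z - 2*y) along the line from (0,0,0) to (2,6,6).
54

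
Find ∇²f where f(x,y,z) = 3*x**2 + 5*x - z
6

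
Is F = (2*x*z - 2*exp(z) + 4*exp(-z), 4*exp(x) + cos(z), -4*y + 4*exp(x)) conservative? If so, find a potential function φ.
No, ∇×F = (sin(z) - 4, 2*x - 4*exp(x) - 2*exp(z) - 4*exp(-z), 4*exp(x)) ≠ 0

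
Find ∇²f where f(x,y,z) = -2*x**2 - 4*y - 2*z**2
-8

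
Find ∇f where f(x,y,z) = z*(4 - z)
(0, 0, 4 - 2*z)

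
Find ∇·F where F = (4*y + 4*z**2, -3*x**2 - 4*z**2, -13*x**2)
0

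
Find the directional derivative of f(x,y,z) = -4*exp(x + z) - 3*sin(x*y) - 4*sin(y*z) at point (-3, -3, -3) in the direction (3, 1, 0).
6*sqrt(10)*(4*exp(6)*cos(9) - 1)*exp(-6)/5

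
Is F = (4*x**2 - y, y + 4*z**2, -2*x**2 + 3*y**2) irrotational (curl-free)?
No, ∇×F = (6*y - 8*z, 4*x, 1)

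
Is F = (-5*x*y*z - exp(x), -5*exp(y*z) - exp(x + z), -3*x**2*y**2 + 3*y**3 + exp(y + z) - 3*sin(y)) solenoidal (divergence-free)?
No, ∇·F = -5*y*z - 5*z*exp(y*z) - exp(x) + exp(y + z)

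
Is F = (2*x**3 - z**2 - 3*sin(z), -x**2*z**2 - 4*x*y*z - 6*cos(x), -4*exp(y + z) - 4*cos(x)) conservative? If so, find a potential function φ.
No, ∇×F = (2*x**2*z + 4*x*y - 4*exp(y + z), -2*z - 4*sin(x) - 3*cos(z), -2*x*z**2 - 4*y*z + 6*sin(x)) ≠ 0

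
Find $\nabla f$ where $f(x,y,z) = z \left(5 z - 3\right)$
(0, 0, 10*z - 3)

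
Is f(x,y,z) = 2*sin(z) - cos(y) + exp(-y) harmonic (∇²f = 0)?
No, ∇²f = -2*sin(z) + cos(y) + exp(-y)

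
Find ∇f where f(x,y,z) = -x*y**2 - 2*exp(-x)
(-y**2 + 2*exp(-x), -2*x*y, 0)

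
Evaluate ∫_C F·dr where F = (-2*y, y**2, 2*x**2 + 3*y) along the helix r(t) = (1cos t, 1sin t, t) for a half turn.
6 + 2*pi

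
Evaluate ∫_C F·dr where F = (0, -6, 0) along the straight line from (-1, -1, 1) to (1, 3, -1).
-24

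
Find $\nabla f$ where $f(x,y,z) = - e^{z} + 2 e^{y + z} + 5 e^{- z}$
(0, 2*exp(y + z), -exp(z) + 2*exp(y + z) - 5*exp(-z))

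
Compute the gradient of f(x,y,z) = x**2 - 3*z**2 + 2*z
(2*x, 0, 2 - 6*z)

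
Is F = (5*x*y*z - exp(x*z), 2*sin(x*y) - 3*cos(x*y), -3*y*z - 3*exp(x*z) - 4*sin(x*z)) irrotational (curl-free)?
No, ∇×F = (-3*z, 5*x*y - x*exp(x*z) + 3*z*exp(x*z) + 4*z*cos(x*z), -5*x*z + 3*y*sin(x*y) + 2*y*cos(x*y))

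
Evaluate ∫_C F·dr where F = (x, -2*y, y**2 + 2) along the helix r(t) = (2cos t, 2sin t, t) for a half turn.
4*pi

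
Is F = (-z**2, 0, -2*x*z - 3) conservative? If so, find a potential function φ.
Yes, F is conservative. φ = z*(-x*z - 3)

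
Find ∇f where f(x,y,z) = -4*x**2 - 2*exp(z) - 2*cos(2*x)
(-8*x + 4*sin(2*x), 0, -2*exp(z))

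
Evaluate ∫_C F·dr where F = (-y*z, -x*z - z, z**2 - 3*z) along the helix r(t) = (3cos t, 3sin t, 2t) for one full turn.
pi**2*(-24 + 64*pi/3)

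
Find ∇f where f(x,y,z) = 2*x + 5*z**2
(2, 0, 10*z)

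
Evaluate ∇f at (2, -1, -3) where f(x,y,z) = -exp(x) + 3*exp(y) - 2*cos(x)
(-exp(2) + 2*sin(2), 3*exp(-1), 0)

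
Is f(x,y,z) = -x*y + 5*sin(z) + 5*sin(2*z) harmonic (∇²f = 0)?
No, ∇²f = -5*(8*cos(z) + 1)*sin(z)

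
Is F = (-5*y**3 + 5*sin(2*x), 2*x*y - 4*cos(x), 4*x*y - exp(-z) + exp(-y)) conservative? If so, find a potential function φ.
No, ∇×F = (4*x - exp(-y), -4*y, 15*y**2 + 2*y + 4*sin(x)) ≠ 0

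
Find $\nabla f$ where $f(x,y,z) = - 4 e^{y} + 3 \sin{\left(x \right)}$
(3*cos(x), -4*exp(y), 0)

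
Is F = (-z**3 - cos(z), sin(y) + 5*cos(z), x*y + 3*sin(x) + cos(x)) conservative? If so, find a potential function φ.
No, ∇×F = (x + 5*sin(z), -y - 3*z**2 + sin(x) + sin(z) - 3*cos(x), 0) ≠ 0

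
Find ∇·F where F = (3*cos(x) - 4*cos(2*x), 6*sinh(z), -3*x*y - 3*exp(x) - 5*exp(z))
-5*exp(z) - 3*sin(x) + 8*sin(2*x)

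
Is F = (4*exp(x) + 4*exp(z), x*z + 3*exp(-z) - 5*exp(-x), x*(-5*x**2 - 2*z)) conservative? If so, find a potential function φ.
No, ∇×F = (-x + 3*exp(-z), 15*x**2 + 2*z + 4*exp(z), z + 5*exp(-x)) ≠ 0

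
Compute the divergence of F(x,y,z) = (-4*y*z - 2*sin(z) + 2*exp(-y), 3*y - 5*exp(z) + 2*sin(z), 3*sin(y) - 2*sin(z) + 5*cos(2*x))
3 - 2*cos(z)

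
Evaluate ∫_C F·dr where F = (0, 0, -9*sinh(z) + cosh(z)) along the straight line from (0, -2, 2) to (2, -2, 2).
0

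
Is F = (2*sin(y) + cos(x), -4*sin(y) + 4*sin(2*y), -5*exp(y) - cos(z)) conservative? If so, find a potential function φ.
No, ∇×F = (-5*exp(y), 0, -2*cos(y)) ≠ 0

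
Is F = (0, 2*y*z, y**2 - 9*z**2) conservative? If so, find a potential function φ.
Yes, F is conservative. φ = z*(y**2 - 3*z**2)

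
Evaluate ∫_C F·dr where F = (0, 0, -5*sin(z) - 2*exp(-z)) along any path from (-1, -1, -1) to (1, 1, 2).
-2*E - 5*cos(1) + 5*cos(2) + 2*exp(-2)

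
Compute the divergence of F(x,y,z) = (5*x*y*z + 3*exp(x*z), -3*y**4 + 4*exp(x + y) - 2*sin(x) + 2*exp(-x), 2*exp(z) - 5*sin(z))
-12*y**3 + 5*y*z + 3*z*exp(x*z) + 2*exp(z) + 4*exp(x + y) - 5*cos(z)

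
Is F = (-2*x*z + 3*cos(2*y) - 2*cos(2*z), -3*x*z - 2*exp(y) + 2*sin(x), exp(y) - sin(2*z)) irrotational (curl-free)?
No, ∇×F = (3*x + exp(y), -2*x + 4*sin(2*z), -3*z + 6*sin(2*y) + 2*cos(x))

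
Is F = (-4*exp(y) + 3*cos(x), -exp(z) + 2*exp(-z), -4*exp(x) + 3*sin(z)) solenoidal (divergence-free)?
No, ∇·F = -3*sin(x) + 3*cos(z)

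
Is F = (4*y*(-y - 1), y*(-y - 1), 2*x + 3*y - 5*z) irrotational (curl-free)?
No, ∇×F = (3, -2, 8*y + 4)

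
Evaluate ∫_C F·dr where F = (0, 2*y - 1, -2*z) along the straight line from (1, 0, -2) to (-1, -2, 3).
1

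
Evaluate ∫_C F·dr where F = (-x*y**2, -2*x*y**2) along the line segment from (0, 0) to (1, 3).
-63/4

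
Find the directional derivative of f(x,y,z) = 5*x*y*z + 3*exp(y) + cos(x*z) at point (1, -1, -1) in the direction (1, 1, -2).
sqrt(6)*(-3*E*sin(1) + 3 + 10*E)*exp(-1)/6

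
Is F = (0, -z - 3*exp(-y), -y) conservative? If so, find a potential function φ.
Yes, F is conservative. φ = -y*z + 3*exp(-y)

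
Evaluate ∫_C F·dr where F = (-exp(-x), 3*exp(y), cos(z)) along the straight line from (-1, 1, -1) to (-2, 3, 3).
-4*E + sin(3) + sin(1) + exp(2) + 3*exp(3)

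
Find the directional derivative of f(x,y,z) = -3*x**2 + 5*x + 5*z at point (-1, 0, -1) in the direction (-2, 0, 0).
-11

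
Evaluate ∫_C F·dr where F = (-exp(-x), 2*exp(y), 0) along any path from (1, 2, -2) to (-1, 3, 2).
(-2*exp(3) - 1 + exp(2) + 2*exp(4))*exp(-1)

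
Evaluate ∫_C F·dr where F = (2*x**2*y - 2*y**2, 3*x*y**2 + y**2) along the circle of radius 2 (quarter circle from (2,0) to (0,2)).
pi + 40/3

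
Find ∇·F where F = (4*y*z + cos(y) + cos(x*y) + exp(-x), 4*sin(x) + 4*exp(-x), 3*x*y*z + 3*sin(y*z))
(y*(3*x - sin(x*y) + 3*cos(y*z))*exp(x) - 1)*exp(-x)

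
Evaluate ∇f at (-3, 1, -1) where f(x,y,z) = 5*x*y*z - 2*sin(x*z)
(-5 + 2*cos(3), 15, -15 + 6*cos(3))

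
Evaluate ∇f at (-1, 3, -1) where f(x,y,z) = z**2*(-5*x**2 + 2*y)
(10, 2, -2)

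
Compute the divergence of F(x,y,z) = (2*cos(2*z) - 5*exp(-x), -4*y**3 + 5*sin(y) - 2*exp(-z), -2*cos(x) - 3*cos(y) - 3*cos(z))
-12*y**2 + 3*sin(z) + 5*cos(y) + 5*exp(-x)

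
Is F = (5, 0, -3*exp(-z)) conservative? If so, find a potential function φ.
Yes, F is conservative. φ = 5*x + 3*exp(-z)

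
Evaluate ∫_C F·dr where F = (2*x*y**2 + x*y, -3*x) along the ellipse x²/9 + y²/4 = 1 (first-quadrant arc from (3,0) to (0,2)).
-24 - 9*pi/2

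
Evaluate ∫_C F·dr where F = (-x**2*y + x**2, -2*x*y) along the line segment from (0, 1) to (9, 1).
0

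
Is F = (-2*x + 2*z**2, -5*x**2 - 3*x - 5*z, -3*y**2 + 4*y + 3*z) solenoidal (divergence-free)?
No, ∇·F = 1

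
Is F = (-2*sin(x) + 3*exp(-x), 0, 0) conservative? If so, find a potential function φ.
Yes, F is conservative. φ = 2*cos(x) - 3*exp(-x)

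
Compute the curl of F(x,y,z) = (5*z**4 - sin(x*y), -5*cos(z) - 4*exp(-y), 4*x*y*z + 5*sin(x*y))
(4*x*z + 5*x*cos(x*y) - 5*sin(z), -4*y*z - 5*y*cos(x*y) + 20*z**3, x*cos(x*y))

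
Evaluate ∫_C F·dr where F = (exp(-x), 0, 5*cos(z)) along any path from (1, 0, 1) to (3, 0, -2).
(-5*(sin(1) + sin(2))*exp(3) - 1 + exp(2))*exp(-3)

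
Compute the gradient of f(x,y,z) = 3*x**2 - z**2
(6*x, 0, -2*z)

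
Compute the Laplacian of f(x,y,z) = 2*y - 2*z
0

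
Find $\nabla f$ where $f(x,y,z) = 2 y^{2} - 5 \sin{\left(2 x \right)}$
(-10*cos(2*x), 4*y, 0)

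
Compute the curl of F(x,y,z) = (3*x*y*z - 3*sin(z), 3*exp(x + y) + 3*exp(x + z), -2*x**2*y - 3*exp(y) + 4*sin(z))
(-2*x**2 - 3*exp(y) - 3*exp(x + z), 7*x*y - 3*cos(z), -3*x*z + 3*exp(x + y) + 3*exp(x + z))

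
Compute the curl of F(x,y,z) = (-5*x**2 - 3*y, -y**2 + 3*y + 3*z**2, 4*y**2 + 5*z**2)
(8*y - 6*z, 0, 3)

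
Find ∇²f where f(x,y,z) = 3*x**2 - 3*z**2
0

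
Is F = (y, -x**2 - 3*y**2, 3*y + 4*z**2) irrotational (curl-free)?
No, ∇×F = (3, 0, -2*x - 1)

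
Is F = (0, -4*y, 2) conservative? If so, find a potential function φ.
Yes, F is conservative. φ = -2*y**2 + 2*z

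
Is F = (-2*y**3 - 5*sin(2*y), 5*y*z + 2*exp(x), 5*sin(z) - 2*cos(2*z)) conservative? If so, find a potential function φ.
No, ∇×F = (-5*y, 0, 6*y**2 + 2*exp(x) + 10*cos(2*y)) ≠ 0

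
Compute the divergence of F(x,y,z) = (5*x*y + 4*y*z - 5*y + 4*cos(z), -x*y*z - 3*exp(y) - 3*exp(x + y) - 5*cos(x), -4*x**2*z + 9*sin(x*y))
-4*x**2 - x*z + 5*y - 3*exp(y) - 3*exp(x + y)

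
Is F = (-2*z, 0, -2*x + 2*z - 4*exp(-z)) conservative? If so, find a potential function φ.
Yes, F is conservative. φ = -2*x*z + z**2 + 4*exp(-z)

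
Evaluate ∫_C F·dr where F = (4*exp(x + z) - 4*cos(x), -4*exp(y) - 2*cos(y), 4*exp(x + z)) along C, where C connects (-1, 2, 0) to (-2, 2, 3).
4*(-1 + E*(-sin(1) + sin(2) + E))*exp(-1)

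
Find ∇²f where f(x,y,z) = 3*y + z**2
2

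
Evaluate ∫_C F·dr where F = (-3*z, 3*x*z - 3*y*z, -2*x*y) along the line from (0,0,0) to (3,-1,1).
-13/2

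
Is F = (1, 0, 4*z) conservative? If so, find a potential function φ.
Yes, F is conservative. φ = x + 2*z**2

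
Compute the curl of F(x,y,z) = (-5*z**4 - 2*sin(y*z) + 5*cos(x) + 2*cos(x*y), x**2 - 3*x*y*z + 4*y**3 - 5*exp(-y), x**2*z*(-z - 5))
(3*x*y, 2*x*z*(z + 5) - 2*y*cos(y*z) - 20*z**3, 2*x*sin(x*y) + 2*x - 3*y*z + 2*z*cos(y*z))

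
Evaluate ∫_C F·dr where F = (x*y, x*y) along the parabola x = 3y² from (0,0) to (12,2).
636/5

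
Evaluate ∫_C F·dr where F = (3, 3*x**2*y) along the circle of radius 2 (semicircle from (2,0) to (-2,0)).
-12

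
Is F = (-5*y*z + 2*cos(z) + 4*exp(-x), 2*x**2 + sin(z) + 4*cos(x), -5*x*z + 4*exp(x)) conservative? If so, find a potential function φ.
No, ∇×F = (-cos(z), -5*y + 5*z - 4*exp(x) - 2*sin(z), 4*x + 5*z - 4*sin(x)) ≠ 0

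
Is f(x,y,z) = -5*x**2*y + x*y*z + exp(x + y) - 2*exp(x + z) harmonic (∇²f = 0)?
No, ∇²f = -10*y + 2*exp(x + y) - 4*exp(x + z)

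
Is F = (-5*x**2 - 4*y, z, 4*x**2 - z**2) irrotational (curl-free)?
No, ∇×F = (-1, -8*x, 4)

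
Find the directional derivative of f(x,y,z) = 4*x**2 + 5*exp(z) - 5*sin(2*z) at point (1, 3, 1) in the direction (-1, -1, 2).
sqrt(6)*(-4 - 10*cos(2) + 5*E)/3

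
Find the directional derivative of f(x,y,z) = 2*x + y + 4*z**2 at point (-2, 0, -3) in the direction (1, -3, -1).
23*sqrt(11)/11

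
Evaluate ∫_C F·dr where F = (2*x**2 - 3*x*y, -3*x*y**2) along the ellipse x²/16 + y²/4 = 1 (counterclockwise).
-24*pi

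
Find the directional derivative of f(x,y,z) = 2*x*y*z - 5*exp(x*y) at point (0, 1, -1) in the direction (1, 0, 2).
-7*sqrt(5)/5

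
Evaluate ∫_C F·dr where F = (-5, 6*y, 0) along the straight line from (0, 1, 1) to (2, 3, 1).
14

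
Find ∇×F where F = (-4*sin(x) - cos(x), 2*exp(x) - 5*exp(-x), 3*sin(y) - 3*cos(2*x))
(3*cos(y), -6*sin(2*x), 2*exp(x) + 5*exp(-x))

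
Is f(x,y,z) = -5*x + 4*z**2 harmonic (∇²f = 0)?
No, ∇²f = 8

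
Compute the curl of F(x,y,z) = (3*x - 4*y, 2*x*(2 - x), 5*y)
(5, 0, 8 - 4*x)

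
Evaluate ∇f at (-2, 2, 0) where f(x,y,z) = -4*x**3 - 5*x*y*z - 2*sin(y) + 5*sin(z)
(-48, -2*cos(2), 25)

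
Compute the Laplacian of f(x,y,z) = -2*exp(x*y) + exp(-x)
(-2*(x**2 + y**2)*exp(x*(y + 1)) + 1)*exp(-x)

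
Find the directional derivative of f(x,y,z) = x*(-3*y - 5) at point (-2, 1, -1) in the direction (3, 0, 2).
-24*sqrt(13)/13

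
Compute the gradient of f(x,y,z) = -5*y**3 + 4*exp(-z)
(0, -15*y**2, -4*exp(-z))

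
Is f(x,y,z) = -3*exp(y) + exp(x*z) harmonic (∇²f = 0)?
No, ∇²f = x**2*exp(x*z) + z**2*exp(x*z) - 3*exp(y)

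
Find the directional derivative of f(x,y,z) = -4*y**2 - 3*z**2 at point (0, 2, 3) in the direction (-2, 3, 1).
-33*sqrt(14)/7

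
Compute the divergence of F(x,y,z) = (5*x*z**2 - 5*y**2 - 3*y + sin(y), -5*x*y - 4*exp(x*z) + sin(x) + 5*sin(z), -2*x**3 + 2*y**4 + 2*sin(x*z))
2*x*cos(x*z) - 5*x + 5*z**2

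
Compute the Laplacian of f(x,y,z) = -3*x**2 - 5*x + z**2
-4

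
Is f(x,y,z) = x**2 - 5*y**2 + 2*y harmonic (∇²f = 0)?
No, ∇²f = -8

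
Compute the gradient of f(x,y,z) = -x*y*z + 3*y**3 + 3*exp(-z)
(-y*z, -x*z + 9*y**2, -x*y - 3*exp(-z))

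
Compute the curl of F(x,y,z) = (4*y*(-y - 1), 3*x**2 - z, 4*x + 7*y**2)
(14*y + 1, -4, 6*x + 8*y + 4)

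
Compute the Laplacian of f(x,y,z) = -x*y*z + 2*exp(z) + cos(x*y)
-x**2*cos(x*y) - y**2*cos(x*y) + 2*exp(z)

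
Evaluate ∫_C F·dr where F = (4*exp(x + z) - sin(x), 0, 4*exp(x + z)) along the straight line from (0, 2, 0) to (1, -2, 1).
-5 + cos(1) + 4*exp(2)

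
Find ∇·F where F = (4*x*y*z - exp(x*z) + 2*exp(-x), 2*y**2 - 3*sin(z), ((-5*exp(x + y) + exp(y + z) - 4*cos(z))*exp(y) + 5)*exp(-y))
4*y*z + 4*y - z*exp(x*z) + exp(y + z) + 4*sin(z) - 2*exp(-x)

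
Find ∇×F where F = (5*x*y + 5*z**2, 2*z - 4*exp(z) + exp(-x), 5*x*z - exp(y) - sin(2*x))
(-exp(y) + 4*exp(z) - 2, 5*z + 2*cos(2*x), -5*x - exp(-x))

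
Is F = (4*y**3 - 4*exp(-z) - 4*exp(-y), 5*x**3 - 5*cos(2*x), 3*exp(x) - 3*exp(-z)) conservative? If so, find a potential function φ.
No, ∇×F = (0, -3*exp(x) + 4*exp(-z), 15*x**2 - 12*y**2 + 10*sin(2*x) - 4*exp(-y)) ≠ 0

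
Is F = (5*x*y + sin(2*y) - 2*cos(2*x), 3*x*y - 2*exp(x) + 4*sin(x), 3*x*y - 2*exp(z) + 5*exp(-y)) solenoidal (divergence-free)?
No, ∇·F = 3*x + 5*y - 2*exp(z) + 4*sin(2*x)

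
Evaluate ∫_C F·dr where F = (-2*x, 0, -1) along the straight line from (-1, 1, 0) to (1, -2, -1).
1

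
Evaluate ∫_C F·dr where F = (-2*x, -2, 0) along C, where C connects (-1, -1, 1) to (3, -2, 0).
-6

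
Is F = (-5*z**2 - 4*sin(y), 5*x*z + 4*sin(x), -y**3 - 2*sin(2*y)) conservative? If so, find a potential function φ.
No, ∇×F = (-5*x - 3*y**2 - 4*cos(2*y), -10*z, 5*z + 4*cos(x) + 4*cos(y)) ≠ 0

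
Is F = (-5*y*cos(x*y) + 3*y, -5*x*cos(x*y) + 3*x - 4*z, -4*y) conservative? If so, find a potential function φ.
Yes, F is conservative. φ = 3*x*y - 4*y*z - 5*sin(x*y)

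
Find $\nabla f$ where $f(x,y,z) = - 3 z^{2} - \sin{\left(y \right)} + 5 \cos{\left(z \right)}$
(0, -cos(y), -6*z - 5*sin(z))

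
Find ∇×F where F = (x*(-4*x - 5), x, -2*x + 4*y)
(4, 2, 1)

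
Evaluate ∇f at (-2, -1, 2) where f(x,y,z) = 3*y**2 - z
(0, -6, -1)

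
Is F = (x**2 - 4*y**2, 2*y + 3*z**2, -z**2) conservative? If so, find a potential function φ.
No, ∇×F = (-6*z, 0, 8*y) ≠ 0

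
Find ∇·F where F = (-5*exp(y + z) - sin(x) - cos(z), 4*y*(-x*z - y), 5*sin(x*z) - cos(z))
-4*x*z + 5*x*cos(x*z) - 8*y + sin(z) - cos(x)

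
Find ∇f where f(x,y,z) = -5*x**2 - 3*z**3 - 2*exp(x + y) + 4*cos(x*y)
(-10*x - 4*y*sin(x*y) - 2*exp(x + y), -4*x*sin(x*y) - 2*exp(x + y), -9*z**2)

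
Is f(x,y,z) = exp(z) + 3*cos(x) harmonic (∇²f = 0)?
No, ∇²f = exp(z) - 3*cos(x)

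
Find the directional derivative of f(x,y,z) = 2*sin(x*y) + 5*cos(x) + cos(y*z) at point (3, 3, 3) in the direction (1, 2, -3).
sqrt(14)*(18*cos(9) - 5*sin(3) + 3*sin(9))/14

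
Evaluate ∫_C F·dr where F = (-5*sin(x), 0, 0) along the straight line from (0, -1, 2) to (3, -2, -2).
-5 + 5*cos(3)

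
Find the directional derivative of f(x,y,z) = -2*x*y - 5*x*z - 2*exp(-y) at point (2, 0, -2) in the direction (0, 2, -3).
2*sqrt(13)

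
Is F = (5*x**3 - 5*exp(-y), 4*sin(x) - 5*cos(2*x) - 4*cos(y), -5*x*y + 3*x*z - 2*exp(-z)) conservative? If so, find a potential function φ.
No, ∇×F = (-5*x, 5*y - 3*z, 20*sin(x)*cos(x) + 4*cos(x) - 5*exp(-y)) ≠ 0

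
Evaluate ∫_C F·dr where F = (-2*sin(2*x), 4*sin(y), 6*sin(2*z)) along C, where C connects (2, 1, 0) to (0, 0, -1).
-cos(4) - 3*cos(2) + 4*cos(1)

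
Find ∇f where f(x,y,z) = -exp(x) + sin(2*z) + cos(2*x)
(-exp(x) - 2*sin(2*x), 0, 2*cos(2*z))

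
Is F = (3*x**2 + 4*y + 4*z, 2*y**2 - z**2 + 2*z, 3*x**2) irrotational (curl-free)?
No, ∇×F = (2*z - 2, 4 - 6*x, -4)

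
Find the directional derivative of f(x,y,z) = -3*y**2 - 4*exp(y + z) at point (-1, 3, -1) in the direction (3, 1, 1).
2*sqrt(11)*(-4*exp(2) - 9)/11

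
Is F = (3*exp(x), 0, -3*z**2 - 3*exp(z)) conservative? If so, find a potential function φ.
Yes, F is conservative. φ = -z**3 + 3*exp(x) - 3*exp(z)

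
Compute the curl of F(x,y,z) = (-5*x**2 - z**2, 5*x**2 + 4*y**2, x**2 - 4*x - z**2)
(0, -2*x - 2*z + 4, 10*x)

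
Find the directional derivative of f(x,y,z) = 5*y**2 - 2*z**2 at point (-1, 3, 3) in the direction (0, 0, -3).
12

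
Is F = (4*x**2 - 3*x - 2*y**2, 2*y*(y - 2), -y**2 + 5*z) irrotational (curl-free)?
No, ∇×F = (-2*y, 0, 4*y)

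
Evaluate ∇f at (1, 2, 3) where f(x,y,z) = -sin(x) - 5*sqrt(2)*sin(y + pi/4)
(-cos(1), -5*sqrt(2)*cos(pi/4 + 2), 0)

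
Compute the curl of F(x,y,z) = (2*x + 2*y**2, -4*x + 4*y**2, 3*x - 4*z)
(0, -3, -4*y - 4)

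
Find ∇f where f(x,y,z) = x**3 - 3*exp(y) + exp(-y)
(3*x**2, -3*exp(y) - exp(-y), 0)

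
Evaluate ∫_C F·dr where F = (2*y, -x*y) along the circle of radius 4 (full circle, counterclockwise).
-32*pi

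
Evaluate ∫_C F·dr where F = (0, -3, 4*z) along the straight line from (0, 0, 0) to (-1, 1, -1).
-1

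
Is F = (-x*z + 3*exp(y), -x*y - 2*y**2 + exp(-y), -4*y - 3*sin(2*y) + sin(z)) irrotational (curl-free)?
No, ∇×F = (-6*cos(2*y) - 4, -x, -y - 3*exp(y))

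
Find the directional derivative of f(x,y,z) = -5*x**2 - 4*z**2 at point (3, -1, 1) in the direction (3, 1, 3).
-6*sqrt(19)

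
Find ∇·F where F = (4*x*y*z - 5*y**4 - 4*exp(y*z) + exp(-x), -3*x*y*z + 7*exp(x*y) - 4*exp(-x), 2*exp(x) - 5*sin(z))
-3*x*z + 7*x*exp(x*y) + 4*y*z - 5*cos(z) - exp(-x)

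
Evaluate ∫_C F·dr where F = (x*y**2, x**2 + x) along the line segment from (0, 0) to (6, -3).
36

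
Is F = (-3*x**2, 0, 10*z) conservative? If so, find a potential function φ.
Yes, F is conservative. φ = -x**3 + 5*z**2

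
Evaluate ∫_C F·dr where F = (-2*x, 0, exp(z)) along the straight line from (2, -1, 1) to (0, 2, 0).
5 - E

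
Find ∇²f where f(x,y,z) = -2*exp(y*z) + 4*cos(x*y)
-4*x**2*cos(x*y) - 2*y**2*exp(y*z) - 4*y**2*cos(x*y) - 2*z**2*exp(y*z)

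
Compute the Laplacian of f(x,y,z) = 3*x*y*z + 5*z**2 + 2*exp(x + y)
4*exp(x + y) + 10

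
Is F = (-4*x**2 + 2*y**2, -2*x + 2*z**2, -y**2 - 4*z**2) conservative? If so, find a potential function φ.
No, ∇×F = (-2*y - 4*z, 0, -4*y - 2) ≠ 0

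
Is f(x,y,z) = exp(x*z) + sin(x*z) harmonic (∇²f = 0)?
No, ∇²f = (x**2 + z**2)*(exp(x*z) - sin(x*z))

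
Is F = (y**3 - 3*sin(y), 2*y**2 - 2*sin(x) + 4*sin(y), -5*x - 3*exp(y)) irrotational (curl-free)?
No, ∇×F = (-3*exp(y), 5, -3*y**2 - 2*cos(x) + 3*cos(y))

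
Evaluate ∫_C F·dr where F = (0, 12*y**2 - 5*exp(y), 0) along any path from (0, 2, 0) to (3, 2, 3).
0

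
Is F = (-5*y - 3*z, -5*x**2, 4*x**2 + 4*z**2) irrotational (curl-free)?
No, ∇×F = (0, -8*x - 3, 5 - 10*x)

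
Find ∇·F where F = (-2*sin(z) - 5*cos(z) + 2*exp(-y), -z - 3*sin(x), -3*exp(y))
0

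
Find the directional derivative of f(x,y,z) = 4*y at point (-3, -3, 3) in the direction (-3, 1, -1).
4*sqrt(11)/11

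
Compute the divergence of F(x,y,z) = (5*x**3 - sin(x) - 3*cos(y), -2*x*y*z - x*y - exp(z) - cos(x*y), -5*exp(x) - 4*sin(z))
15*x**2 - 2*x*z + x*sin(x*y) - x - cos(x) - 4*cos(z)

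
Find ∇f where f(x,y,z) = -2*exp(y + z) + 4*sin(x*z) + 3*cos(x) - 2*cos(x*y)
(2*y*sin(x*y) + 4*z*cos(x*z) - 3*sin(x), 2*x*sin(x*y) - 2*exp(y + z), 4*x*cos(x*z) - 2*exp(y + z))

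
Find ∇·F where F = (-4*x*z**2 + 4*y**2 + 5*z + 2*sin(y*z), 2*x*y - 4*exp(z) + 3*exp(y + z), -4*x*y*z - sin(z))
-4*x*y + 2*x - 4*z**2 + 3*exp(y + z) - cos(z)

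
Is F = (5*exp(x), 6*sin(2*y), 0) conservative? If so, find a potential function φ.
Yes, F is conservative. φ = 5*exp(x) - 3*cos(2*y)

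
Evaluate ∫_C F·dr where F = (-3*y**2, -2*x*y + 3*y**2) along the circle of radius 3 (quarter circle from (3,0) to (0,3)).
63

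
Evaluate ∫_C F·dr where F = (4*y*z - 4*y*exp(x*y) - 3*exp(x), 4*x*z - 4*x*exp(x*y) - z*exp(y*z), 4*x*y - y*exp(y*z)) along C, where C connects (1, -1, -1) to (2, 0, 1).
-3*exp(2) - 9 + 4*exp(-1) + 4*E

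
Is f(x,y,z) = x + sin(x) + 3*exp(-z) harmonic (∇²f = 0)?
No, ∇²f = -sin(x) + 3*exp(-z)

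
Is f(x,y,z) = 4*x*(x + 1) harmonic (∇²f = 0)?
No, ∇²f = 8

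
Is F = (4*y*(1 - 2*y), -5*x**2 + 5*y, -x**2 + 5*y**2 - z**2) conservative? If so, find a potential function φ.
No, ∇×F = (10*y, 2*x, -10*x + 16*y - 4) ≠ 0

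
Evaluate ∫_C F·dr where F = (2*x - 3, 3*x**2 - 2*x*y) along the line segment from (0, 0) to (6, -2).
-70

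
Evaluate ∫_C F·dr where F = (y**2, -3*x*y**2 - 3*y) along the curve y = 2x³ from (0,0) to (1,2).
-442/35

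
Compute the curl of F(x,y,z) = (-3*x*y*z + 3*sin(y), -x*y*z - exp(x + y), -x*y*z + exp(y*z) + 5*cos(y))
(x*y - x*z + z*exp(y*z) - 5*sin(y), y*(-3*x + z), 3*x*z - y*z - exp(x + y) - 3*cos(y))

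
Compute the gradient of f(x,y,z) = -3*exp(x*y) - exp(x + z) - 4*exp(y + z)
(-3*y*exp(x*y) - exp(x + z), -3*x*exp(x*y) - 4*exp(y + z), -exp(x + z) - 4*exp(y + z))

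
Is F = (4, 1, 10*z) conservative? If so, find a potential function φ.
Yes, F is conservative. φ = 4*x + y + 5*z**2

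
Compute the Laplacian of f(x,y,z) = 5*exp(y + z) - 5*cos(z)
10*exp(y + z) + 5*cos(z)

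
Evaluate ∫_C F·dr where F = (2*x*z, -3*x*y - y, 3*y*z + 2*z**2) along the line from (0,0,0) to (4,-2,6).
118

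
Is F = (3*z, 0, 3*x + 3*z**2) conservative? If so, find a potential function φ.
Yes, F is conservative. φ = z*(3*x + z**2)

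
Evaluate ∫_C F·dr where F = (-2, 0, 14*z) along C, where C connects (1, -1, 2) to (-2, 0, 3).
41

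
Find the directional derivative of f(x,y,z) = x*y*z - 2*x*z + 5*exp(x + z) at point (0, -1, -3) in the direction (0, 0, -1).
-5*exp(-3)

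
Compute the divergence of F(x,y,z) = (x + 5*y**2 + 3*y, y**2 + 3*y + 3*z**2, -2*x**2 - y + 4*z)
2*y + 8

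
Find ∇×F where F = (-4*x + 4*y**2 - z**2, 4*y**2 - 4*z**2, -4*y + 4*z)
(8*z - 4, -2*z, -8*y)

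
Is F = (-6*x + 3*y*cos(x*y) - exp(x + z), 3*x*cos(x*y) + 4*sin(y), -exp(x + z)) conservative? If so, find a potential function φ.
Yes, F is conservative. φ = -3*x**2 - exp(x + z) + 3*sin(x*y) - 4*cos(y)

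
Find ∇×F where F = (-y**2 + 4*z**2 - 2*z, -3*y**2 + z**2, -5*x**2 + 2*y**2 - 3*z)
(4*y - 2*z, 10*x + 8*z - 2, 2*y)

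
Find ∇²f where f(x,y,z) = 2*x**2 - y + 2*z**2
8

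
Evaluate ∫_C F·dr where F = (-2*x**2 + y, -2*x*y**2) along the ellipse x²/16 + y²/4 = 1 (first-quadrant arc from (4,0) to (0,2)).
128/3 - 6*pi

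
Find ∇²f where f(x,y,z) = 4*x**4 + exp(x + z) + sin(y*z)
48*x**2 - y**2*sin(y*z) - z**2*sin(y*z) + 2*exp(x + z)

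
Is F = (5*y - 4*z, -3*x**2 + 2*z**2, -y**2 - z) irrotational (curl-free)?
No, ∇×F = (-2*y - 4*z, -4, -6*x - 5)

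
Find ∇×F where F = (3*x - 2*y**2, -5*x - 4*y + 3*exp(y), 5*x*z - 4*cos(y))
(4*sin(y), -5*z, 4*y - 5)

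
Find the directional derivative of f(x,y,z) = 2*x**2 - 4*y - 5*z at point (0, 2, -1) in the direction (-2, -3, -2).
22*sqrt(17)/17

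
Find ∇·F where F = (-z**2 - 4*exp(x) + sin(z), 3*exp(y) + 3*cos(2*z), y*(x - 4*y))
-4*exp(x) + 3*exp(y)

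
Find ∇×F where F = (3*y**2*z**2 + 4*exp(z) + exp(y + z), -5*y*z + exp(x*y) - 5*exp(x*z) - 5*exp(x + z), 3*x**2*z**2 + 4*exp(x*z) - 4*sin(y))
(5*x*exp(x*z) + 5*y + 5*exp(x + z) - 4*cos(y), -6*x*z**2 + 6*y**2*z - 4*z*exp(x*z) + 4*exp(z) + exp(y + z), -6*y*z**2 + y*exp(x*y) - 5*z*exp(x*z) - 5*exp(x + z) - exp(y + z))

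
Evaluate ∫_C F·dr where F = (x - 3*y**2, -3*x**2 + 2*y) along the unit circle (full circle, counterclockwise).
0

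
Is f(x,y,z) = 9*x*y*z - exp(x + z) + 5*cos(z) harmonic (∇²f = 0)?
No, ∇²f = -2*exp(x + z) - 5*cos(z)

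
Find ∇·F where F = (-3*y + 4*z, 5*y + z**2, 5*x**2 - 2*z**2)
5 - 4*z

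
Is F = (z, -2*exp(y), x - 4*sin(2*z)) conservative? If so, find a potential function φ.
Yes, F is conservative. φ = x*z - 2*exp(y) + 2*cos(2*z)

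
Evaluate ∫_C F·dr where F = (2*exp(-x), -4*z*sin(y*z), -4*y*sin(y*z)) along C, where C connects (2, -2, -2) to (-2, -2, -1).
-4*sinh(2) + 4*cos(2) - 4*cos(4)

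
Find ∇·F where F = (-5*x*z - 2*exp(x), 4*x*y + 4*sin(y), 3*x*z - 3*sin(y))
7*x - 5*z - 2*exp(x) + 4*cos(y)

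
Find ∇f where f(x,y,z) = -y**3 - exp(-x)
(exp(-x), -3*y**2, 0)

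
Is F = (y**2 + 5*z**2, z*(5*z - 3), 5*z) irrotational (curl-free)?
No, ∇×F = (3 - 10*z, 10*z, -2*y)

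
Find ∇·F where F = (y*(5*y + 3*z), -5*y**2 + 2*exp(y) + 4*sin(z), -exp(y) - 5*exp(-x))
-10*y + 2*exp(y)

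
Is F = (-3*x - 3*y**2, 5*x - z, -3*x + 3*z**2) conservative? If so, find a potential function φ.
No, ∇×F = (1, 3, 6*y + 5) ≠ 0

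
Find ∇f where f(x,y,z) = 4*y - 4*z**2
(0, 4, -8*z)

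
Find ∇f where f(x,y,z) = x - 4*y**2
(1, -8*y, 0)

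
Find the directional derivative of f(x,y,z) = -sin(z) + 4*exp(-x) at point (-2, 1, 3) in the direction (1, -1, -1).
sqrt(3)*(-4*exp(2) + cos(3))/3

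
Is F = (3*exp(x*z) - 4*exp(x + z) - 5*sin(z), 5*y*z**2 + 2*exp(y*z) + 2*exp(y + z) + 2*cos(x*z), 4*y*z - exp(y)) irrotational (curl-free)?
No, ∇×F = (2*x*sin(x*z) - 10*y*z - 2*y*exp(y*z) + 4*z - exp(y) - 2*exp(y + z), 3*x*exp(x*z) - 4*exp(x + z) - 5*cos(z), -2*z*sin(x*z))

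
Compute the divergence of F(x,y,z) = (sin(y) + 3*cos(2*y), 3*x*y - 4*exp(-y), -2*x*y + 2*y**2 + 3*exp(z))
3*x + 3*exp(z) + 4*exp(-y)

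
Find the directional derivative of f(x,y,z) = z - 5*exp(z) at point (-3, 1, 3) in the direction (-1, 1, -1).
sqrt(3)*(-1 + 5*exp(3))/3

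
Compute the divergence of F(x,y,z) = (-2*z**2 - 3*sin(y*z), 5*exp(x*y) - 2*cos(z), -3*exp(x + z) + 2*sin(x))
5*x*exp(x*y) - 3*exp(x + z)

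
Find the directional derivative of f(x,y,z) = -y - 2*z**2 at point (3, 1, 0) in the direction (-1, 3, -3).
-3*sqrt(19)/19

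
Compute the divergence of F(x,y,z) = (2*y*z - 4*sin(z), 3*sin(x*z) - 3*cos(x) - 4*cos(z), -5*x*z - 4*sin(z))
-5*x - 4*cos(z)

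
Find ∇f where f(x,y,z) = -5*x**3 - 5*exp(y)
(-15*x**2, -5*exp(y), 0)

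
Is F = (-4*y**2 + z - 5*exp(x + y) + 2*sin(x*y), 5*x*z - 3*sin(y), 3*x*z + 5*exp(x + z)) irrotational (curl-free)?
No, ∇×F = (-5*x, -3*z - 5*exp(x + z) + 1, -2*x*cos(x*y) + 8*y + 5*z + 5*exp(x + y))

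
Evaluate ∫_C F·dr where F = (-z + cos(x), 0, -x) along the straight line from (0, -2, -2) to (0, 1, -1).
0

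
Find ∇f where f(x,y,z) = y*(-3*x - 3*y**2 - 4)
(-3*y, -3*x - 9*y**2 - 4, 0)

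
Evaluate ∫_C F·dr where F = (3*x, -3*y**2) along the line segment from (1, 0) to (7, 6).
-144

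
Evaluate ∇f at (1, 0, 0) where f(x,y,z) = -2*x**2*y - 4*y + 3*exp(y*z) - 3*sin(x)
(-3*cos(1), -6, 0)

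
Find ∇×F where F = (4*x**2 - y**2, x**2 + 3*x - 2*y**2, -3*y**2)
(-6*y, 0, 2*x + 2*y + 3)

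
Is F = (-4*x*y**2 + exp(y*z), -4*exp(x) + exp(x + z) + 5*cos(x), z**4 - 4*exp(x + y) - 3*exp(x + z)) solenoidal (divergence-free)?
No, ∇·F = -4*y**2 + 4*z**3 - 3*exp(x + z)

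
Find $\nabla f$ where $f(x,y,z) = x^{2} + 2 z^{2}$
(2*x, 0, 4*z)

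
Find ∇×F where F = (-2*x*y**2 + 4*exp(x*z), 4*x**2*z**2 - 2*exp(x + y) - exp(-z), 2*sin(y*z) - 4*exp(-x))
(-8*x**2*z + 2*z*cos(y*z) - exp(-z), 4*x*exp(x*z) - 4*exp(-x), 4*x*y + 8*x*z**2 - 2*exp(x + y))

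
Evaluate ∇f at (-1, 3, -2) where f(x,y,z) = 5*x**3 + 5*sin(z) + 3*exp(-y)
(15, -3*exp(-3), 5*cos(2))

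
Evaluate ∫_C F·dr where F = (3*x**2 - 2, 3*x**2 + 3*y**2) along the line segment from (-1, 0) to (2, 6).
237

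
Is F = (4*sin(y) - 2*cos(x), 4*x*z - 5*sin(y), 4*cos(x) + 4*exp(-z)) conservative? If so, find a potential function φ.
No, ∇×F = (-4*x, 4*sin(x), 4*z - 4*cos(y)) ≠ 0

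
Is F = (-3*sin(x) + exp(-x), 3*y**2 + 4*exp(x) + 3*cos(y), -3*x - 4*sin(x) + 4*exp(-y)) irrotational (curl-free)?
No, ∇×F = (-4*exp(-y), 4*cos(x) + 3, 4*exp(x))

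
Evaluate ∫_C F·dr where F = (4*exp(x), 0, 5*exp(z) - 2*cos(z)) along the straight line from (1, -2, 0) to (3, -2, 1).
-5 - 2*sin(1) + E + 4*exp(3)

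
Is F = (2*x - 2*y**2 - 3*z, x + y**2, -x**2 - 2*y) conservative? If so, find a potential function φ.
No, ∇×F = (-2, 2*x - 3, 4*y + 1) ≠ 0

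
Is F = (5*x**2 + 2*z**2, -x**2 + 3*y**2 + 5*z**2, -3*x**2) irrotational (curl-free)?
No, ∇×F = (-10*z, 6*x + 4*z, -2*x)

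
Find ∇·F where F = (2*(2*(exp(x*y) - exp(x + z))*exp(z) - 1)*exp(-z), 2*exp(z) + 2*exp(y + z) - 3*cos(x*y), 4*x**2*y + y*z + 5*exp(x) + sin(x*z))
3*x*sin(x*y) + x*cos(x*z) + 4*y*exp(x*y) + y - 4*exp(x + z) + 2*exp(y + z)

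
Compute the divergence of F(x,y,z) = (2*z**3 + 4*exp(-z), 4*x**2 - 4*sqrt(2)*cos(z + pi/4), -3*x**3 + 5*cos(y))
0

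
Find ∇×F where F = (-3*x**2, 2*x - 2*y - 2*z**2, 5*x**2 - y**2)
(-2*y + 4*z, -10*x, 2)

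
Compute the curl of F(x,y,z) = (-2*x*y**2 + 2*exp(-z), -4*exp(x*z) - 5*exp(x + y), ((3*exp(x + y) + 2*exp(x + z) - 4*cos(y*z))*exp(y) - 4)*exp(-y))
(4*x*exp(x*z) + 4*z*sin(y*z) + 3*exp(x + y) + 4*exp(-y), ((-3*exp(x + y) - 2*exp(x + z))*exp(z) - 2)*exp(-z), 4*x*y - 4*z*exp(x*z) - 5*exp(x + y))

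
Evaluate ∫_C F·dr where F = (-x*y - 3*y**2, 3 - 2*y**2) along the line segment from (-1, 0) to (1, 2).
-8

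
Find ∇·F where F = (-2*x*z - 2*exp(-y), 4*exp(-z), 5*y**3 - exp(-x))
-2*z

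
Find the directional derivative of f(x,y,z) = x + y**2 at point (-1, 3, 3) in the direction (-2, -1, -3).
-4*sqrt(14)/7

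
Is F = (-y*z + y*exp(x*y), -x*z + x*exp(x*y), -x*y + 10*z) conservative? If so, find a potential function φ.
Yes, F is conservative. φ = -x*y*z + 5*z**2 + exp(x*y)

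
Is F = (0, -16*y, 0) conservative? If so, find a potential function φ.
Yes, F is conservative. φ = -8*y**2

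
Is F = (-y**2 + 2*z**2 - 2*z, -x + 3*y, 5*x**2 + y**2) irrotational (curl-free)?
No, ∇×F = (2*y, -10*x + 4*z - 2, 2*y - 1)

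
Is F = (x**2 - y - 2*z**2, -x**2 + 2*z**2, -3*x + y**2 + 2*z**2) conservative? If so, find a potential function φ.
No, ∇×F = (2*y - 4*z, 3 - 4*z, 1 - 2*x) ≠ 0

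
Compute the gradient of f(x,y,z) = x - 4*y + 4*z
(1, -4, 4)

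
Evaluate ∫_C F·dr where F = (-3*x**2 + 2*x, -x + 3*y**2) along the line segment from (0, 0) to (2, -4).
-64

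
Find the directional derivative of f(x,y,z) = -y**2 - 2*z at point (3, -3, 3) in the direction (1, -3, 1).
-20*sqrt(11)/11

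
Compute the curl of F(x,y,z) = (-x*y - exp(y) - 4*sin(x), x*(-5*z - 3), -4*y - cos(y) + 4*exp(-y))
(5*x + sin(y) - 4 - 4*exp(-y), 0, x - 5*z + exp(y) - 3)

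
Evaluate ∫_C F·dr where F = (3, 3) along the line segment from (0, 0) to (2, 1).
9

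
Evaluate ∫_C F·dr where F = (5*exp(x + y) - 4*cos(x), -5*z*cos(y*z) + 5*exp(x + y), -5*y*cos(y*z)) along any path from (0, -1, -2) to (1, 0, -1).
-4*sin(1) - 5*exp(-1) + 5*sin(2) + 5*E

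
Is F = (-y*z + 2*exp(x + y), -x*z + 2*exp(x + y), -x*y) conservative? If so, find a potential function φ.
Yes, F is conservative. φ = -x*y*z + 2*exp(x + y)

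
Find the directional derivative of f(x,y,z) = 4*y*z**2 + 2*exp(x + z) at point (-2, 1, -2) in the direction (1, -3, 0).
sqrt(10)*(1 - 24*exp(4))*exp(-4)/5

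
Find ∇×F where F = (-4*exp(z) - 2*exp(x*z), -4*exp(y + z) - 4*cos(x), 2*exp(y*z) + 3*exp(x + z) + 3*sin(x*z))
(2*z*exp(y*z) + 4*exp(y + z), -2*x*exp(x*z) - 3*z*cos(x*z) - 4*exp(z) - 3*exp(x + z), 4*sin(x))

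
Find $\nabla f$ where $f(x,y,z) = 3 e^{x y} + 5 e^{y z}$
(3*y*exp(x*y), 3*x*exp(x*y) + 5*z*exp(y*z), 5*y*exp(y*z))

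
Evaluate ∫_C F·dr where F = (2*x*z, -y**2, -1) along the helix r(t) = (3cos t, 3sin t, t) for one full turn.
7*pi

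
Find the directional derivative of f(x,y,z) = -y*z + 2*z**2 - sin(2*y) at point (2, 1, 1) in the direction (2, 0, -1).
-3*sqrt(5)/5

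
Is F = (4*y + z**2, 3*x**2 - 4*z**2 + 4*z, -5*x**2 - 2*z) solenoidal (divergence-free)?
No, ∇·F = -2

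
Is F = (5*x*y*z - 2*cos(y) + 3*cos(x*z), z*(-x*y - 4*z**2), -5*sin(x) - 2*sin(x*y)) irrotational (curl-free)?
No, ∇×F = (x*y - 2*x*cos(x*y) + 12*z**2, 5*x*y - 3*x*sin(x*z) + 2*y*cos(x*y) + 5*cos(x), -5*x*z - y*z - 2*sin(y))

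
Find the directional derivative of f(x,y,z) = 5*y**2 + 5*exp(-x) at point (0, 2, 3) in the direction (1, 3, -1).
5*sqrt(11)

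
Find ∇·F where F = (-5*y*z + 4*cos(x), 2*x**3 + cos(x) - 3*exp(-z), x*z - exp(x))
x - 4*sin(x)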